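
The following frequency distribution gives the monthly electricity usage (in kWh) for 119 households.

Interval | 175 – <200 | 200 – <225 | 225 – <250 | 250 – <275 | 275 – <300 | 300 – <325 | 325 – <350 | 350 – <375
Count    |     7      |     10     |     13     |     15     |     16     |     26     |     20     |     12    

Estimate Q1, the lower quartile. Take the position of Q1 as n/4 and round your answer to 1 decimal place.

249.5

Cumulative frequencies: 7, 17, 30, 45, 61, 87, 107, 119
n = 119; position = n/4 = 29.75.
This falls in the class 225 – <250: L = 225, F = 17, f = 13, h = 25.
Lower quartile ≈ 225 + ((29.75 − 17) / 13) × 25 = 249.5192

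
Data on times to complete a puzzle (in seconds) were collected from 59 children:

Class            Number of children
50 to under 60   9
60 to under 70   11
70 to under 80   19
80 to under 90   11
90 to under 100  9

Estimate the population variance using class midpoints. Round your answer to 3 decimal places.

Midpoints: 55, 65, 75, 85, 95
n = 59, Σfm = 4425, mean = 75.0000
Σfm² = 341275
Σf(m − x̄)² = Σfm² − (Σfm)²/n = 341275 − 4425²/59 = 9400.0000
Population variance = 9400.0000 / 59 = 159.3220

159.322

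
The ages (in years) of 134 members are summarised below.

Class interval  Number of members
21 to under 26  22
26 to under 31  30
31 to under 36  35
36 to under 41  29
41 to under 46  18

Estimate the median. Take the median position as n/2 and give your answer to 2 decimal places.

Cumulative frequencies: 22, 52, 87, 116, 134
n = 134; position = n/2 = 67.
This falls in the class 31 to under 36: L = 31, F = 52, f = 35, h = 5.
Median ≈ 31 + ((67 − 52) / 35) × 5 = 33.1429

33.14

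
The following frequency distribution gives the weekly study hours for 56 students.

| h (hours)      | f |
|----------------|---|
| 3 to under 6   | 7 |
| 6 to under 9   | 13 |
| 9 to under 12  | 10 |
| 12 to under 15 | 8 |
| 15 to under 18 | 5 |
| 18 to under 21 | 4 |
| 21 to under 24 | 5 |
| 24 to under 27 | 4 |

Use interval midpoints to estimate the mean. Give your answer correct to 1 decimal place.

Midpoints: 4.5, 7.5, 10.5, 13.5, 16.5, 19.5, 22.5, 25.5
Σfm = 7×4.5 + 13×7.5 + 10×10.5 + 8×13.5 + 5×16.5 + 4×19.5 + 5×22.5 + 4×25.5 = 717
n = Σf = 56
Mean = 717 / 56 = 12.8036

12.8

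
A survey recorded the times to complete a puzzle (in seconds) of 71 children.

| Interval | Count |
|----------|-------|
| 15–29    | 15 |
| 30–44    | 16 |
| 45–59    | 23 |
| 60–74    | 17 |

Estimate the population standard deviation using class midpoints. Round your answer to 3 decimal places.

Midpoints: 22, 37, 52, 67
n = 71, Σfm = 3257, mean = 45.8732
Σfm² = 167669
Σf(m − x̄)² = Σfm² − (Σfm)²/n = 167669 − 3257²/71 = 18259.8592
Population variance = 18259.8592 / 71 = 257.1811
Standard deviation = √257.1811 = 16.0369

16.037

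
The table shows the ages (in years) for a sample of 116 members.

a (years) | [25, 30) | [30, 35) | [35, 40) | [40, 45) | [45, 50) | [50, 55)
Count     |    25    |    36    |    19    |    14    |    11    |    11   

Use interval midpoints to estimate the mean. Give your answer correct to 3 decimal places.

36.767

Midpoints: 27.5, 32.5, 37.5, 42.5, 47.5, 52.5
Σfm = 25×27.5 + 36×32.5 + 19×37.5 + 14×42.5 + 11×47.5 + 11×52.5 = 4265
n = Σf = 116
Mean = 4265 / 116 = 36.7672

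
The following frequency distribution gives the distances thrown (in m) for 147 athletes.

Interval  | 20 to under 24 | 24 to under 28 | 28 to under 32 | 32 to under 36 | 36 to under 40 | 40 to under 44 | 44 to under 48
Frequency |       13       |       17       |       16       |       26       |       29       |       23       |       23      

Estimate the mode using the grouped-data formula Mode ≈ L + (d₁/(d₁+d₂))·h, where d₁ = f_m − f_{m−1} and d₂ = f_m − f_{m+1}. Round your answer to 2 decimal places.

37.33

Modal class: 36 to under 40 (highest frequency 29).
d₁ = 29 − 26 = 3, d₂ = 29 − 23 = 6
Mode ≈ 36 + (3/(3+6)) × 4 = 36 + 1.3333 = 37.3333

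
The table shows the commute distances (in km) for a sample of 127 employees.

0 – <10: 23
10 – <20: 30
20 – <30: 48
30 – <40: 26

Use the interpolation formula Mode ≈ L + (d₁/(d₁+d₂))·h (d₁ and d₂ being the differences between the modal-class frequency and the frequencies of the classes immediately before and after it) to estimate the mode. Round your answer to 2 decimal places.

Modal class: 20 – <30 (highest frequency 48).
d₁ = 48 − 30 = 18, d₂ = 48 − 26 = 22
Mode ≈ 20 + (18/(18+22)) × 10 = 20 + 4.5000 = 24.5000

24.50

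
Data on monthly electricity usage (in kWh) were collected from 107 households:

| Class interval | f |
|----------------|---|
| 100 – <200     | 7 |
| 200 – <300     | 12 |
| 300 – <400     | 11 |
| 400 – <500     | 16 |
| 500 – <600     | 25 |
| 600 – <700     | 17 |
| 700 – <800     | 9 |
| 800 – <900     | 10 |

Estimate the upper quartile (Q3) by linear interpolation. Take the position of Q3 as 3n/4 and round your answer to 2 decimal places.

Cumulative frequencies: 7, 19, 30, 46, 71, 88, 97, 107
n = 107; position = 3n/4 = 80.25.
This falls in the class 600 – <700: L = 600, F = 71, f = 17, h = 100.
Upper quartile ≈ 600 + ((80.25 − 71) / 17) × 100 = 654.4118

654.41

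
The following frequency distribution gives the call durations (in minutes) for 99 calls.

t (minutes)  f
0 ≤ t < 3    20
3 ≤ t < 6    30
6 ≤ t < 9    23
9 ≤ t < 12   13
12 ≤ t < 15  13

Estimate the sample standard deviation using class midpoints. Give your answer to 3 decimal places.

Midpoints: 1.5, 4.5, 7.5, 10.5, 13.5
n = 99, Σfm = 649.5, mean = 6.5606
Σfm² = 5748.75
Σf(m − x̄)² = Σfm² − (Σfm)²/n = 5748.75 − 649.5²/99 = 1487.6364
Sample variance = 1487.6364 / 98 = 15.1800
Standard deviation = √15.1800 = 3.8961

3.896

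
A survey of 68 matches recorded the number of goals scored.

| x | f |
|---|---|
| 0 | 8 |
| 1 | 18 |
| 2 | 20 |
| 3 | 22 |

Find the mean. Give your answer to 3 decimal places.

Values: 0, 1, 2, 3
Σfx = 8×0 + 18×1 + 20×2 + 22×3 = 124
n = Σf = 68
Mean = 124 / 68 = 1.8235

1.824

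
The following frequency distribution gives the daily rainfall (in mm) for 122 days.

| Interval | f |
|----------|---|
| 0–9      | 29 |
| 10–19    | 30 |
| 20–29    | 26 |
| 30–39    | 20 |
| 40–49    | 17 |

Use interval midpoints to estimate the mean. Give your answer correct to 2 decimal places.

21.71

Midpoints: 4.5, 14.5, 24.5, 34.5, 44.5
Σfm = 29×4.5 + 30×14.5 + 26×24.5 + 20×34.5 + 17×44.5 = 2649
n = Σf = 122
Mean = 2649 / 122 = 21.7131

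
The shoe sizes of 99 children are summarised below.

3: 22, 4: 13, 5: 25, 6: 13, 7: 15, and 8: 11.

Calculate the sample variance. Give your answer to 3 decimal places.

2.749

Values: 3, 4, 5, 6, 7, 8
n = 99, Σfx = 514, mean = 5.1919
Σfx² = 2938
Σf(x − x̄)² = Σfx² − (Σfx)²/n = 2938 − 514²/99 = 269.3535
Sample variance = 269.3535 / 98 = 2.7485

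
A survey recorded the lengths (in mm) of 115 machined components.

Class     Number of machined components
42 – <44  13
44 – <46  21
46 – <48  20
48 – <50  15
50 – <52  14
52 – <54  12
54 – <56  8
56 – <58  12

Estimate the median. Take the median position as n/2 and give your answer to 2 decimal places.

Cumulative frequencies: 13, 34, 54, 69, 83, 95, 103, 115
n = 115; position = n/2 = 57.5.
This falls in the class 48 – <50: L = 48, F = 54, f = 15, h = 2.
Median ≈ 48 + ((57.5 − 54) / 15) × 2 = 48.4667

48.47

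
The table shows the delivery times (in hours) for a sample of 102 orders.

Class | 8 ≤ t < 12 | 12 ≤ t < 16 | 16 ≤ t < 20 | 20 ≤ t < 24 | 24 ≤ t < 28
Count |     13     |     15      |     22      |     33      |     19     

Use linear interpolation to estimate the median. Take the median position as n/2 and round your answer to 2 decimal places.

Cumulative frequencies: 13, 28, 50, 83, 102
n = 102; position = n/2 = 51.
This falls in the class 20 ≤ t < 24: L = 20, F = 50, f = 33, h = 4.
Median ≈ 20 + ((51 − 50) / 33) × 4 = 20.1212

20.12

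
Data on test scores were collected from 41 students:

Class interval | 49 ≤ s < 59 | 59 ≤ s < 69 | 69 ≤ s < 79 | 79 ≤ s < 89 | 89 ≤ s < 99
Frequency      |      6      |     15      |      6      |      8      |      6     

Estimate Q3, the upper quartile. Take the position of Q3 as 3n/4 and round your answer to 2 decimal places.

Cumulative frequencies: 6, 21, 27, 35, 41
n = 41; position = 3n/4 = 30.75.
This falls in the class 79 ≤ s < 89: L = 79, F = 27, f = 8, h = 10.
Upper quartile ≈ 79 + ((30.75 − 27) / 8) × 10 = 83.6875

83.69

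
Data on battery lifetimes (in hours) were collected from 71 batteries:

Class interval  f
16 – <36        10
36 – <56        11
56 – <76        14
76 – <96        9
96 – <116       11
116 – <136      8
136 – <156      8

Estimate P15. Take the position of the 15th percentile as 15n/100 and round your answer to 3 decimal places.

Cumulative frequencies: 10, 21, 35, 44, 55, 63, 71
n = 71; position = 15n/100 = 10.65.
This falls in the class 36 – <56: L = 36, F = 10, f = 11, h = 20.
15th percentile ≈ 36 + ((10.65 − 10) / 11) × 20 = 37.1818

37.182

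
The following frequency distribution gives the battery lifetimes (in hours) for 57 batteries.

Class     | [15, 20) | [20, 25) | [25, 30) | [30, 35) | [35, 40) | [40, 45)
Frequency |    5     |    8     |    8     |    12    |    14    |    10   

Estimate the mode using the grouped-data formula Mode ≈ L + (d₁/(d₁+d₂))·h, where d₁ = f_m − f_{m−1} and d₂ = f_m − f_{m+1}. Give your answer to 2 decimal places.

36.67

Modal class: [35, 40) (highest frequency 14).
d₁ = 14 − 12 = 2, d₂ = 14 − 10 = 4
Mode ≈ 35 + (2/(2+4)) × 5 = 35 + 1.6667 = 36.6667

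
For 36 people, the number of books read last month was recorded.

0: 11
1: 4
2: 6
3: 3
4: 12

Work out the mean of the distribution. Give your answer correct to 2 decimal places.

Values: 0, 1, 2, 3, 4
Σfx = 11×0 + 4×1 + 6×2 + 3×3 + 12×4 = 73
n = Σf = 36
Mean = 73 / 36 = 2.0278

2.03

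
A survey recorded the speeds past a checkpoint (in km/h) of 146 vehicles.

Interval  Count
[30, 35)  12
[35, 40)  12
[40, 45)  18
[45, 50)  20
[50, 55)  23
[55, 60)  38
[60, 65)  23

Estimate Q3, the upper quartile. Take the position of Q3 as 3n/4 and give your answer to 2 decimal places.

58.22

Cumulative frequencies: 12, 24, 42, 62, 85, 123, 146
n = 146; position = 3n/4 = 109.5.
This falls in the class [55, 60): L = 55, F = 85, f = 38, h = 5.
Upper quartile ≈ 55 + ((109.5 − 85) / 38) × 5 = 58.2237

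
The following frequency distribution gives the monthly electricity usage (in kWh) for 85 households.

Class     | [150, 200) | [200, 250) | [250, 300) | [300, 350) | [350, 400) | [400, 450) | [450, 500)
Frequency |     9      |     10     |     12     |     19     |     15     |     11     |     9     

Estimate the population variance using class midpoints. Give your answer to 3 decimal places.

8020.761

Midpoints: 175, 225, 275, 325, 375, 425, 475
n = 85, Σfm = 27875, mean = 327.9412
Σfm² = 9823125
Σf(m − x̄)² = Σfm² − (Σfm)²/n = 9823125 − 27875²/85 = 681764.7059
Population variance = 681764.7059 / 85 = 8020.7612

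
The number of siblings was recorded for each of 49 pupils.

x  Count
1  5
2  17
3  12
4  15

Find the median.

3

Cumulative frequencies: 5, 22, 34, 49
n = 49, so the median is the value in position (n+1)/2 = 25.
Position 25 falls at value 3.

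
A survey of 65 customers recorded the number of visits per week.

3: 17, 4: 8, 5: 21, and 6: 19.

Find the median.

5

Cumulative frequencies: 17, 25, 46, 65
n = 65, so the median is the value in position (n+1)/2 = 33.
Position 33 falls at value 5.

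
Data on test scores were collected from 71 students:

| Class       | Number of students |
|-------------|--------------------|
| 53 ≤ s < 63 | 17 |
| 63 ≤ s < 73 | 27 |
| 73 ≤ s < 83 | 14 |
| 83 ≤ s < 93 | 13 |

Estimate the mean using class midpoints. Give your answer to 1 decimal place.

Midpoints: 58, 68, 78, 88
Σfm = 17×58 + 27×68 + 14×78 + 13×88 = 5058
n = Σf = 71
Mean = 5058 / 71 = 71.2394

71.2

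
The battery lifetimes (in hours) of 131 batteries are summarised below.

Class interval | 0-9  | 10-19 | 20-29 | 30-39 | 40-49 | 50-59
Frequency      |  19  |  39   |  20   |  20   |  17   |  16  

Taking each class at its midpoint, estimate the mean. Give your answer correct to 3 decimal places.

26.408

Midpoints: 4.5, 14.5, 24.5, 34.5, 44.5, 54.5
Σfm = 19×4.5 + 39×14.5 + 20×24.5 + 20×34.5 + 17×44.5 + 16×54.5 = 3459.5
n = Σf = 131
Mean = 3459.5 / 131 = 26.4084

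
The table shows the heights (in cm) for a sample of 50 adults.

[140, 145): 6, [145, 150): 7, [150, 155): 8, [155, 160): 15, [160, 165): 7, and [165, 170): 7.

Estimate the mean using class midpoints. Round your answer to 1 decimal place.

155.6

Midpoints: 142.5, 147.5, 152.5, 157.5, 162.5, 167.5
Σfm = 6×142.5 + 7×147.5 + 8×152.5 + 15×157.5 + 7×162.5 + 7×167.5 = 7780
n = Σf = 50
Mean = 7780 / 50 = 155.6000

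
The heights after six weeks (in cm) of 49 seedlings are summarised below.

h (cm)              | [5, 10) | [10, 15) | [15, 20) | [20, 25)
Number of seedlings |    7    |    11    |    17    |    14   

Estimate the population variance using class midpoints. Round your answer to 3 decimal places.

Midpoints: 7.5, 12.5, 17.5, 22.5
n = 49, Σfm = 802.5, mean = 16.3776
Σfm² = 14406.25
Σf(m − x̄)² = Σfm² − (Σfm)²/n = 14406.25 − 802.5²/49 = 1263.2653
Population variance = 1263.2653 / 49 = 25.7809

25.781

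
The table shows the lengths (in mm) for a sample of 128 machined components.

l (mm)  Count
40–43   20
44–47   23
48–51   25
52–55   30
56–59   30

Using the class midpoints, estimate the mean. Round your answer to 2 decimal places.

Midpoints: 41.5, 45.5, 49.5, 53.5, 57.5
Σfm = 20×41.5 + 23×45.5 + 25×49.5 + 30×53.5 + 30×57.5 = 6444
n = Σf = 128
Mean = 6444 / 128 = 50.3438

50.34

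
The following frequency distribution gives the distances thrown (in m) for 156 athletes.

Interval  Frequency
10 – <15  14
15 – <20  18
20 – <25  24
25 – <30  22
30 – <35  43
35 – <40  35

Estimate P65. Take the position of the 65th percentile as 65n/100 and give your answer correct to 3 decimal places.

Cumulative frequencies: 14, 32, 56, 78, 121, 156
n = 156; position = 65n/100 = 101.4.
This falls in the class 30 – <35: L = 30, F = 78, f = 43, h = 5.
65th percentile ≈ 30 + ((101.4 − 78) / 43) × 5 = 32.7209

32.721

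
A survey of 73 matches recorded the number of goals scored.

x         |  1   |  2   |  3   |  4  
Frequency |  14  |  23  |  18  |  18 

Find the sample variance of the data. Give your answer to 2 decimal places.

Values: 1, 2, 3, 4
n = 73, Σfx = 186, mean = 2.5479
Σfx² = 556
Σf(x − x̄)² = Σfx² − (Σfx)²/n = 556 − 186²/73 = 82.0822
Sample variance = 82.0822 / 72 = 1.1400

1.14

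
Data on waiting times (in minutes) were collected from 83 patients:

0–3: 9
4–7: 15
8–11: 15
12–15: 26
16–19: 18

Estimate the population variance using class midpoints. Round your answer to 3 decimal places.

26.770

Midpoints: 1.5, 5.5, 9.5, 13.5, 17.5
n = 83, Σfm = 904.5, mean = 10.8976
Σfm² = 12078.75
Σf(m − x̄)² = Σfm² − (Σfm)²/n = 12078.75 − 904.5²/83 = 2221.8795
Population variance = 2221.8795 / 83 = 26.7696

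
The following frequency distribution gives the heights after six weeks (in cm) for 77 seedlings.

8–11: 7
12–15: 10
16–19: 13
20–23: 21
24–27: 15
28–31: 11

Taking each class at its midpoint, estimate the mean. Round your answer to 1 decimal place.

20.6

Midpoints: 9.5, 13.5, 17.5, 21.5, 25.5, 29.5
Σfm = 7×9.5 + 10×13.5 + 13×17.5 + 21×21.5 + 15×25.5 + 11×29.5 = 1587.5
n = Σf = 77
Mean = 1587.5 / 77 = 20.6169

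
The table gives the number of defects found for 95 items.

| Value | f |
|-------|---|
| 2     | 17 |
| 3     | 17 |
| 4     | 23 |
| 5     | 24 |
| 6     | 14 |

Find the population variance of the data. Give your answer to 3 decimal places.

Values: 2, 3, 4, 5, 6
n = 95, Σfx = 381, mean = 4.0105
Σfx² = 1693
Σf(x − x̄)² = Σfx² − (Σfx)²/n = 1693 − 381²/95 = 164.9895
Population variance = 164.9895 / 95 = 1.7367

1.737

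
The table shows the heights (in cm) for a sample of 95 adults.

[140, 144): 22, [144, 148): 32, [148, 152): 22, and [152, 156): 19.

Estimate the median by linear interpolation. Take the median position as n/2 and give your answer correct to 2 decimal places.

147.19

Cumulative frequencies: 22, 54, 76, 95
n = 95; position = n/2 = 47.5.
This falls in the class [144, 148): L = 144, F = 22, f = 32, h = 4.
Median ≈ 144 + ((47.5 − 22) / 32) × 4 = 147.1875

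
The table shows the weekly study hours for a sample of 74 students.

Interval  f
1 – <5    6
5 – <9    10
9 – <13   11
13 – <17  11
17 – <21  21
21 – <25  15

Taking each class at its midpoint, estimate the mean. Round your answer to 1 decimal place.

Midpoints: 3, 7, 11, 15, 19, 23
Σfm = 6×3 + 10×7 + 11×11 + 11×15 + 21×19 + 15×23 = 1118
n = Σf = 74
Mean = 1118 / 74 = 15.1081

15.1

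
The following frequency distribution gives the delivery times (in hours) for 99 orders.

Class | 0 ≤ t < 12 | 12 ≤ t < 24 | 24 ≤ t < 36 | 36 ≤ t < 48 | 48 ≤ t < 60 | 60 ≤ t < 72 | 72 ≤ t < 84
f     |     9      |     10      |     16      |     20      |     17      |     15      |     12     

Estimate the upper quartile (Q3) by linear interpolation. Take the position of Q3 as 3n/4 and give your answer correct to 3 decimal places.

61.800

Cumulative frequencies: 9, 19, 35, 55, 72, 87, 99
n = 99; position = 3n/4 = 74.25.
This falls in the class 60 ≤ t < 72: L = 60, F = 72, f = 15, h = 12.
Upper quartile ≈ 60 + ((74.25 − 72) / 15) × 12 = 61.8000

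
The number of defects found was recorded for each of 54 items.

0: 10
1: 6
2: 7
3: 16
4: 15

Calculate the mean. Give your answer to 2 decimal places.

Values: 0, 1, 2, 3, 4
Σfx = 10×0 + 6×1 + 7×2 + 16×3 + 15×4 = 128
n = Σf = 54
Mean = 128 / 54 = 2.3704

2.37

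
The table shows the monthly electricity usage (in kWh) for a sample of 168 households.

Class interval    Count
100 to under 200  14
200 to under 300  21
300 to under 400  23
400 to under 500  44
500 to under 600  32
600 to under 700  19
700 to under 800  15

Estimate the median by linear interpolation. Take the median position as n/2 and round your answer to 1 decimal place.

459.1

Cumulative frequencies: 14, 35, 58, 102, 134, 153, 168
n = 168; position = n/2 = 84.
This falls in the class 400 to under 500: L = 400, F = 58, f = 44, h = 100.
Median ≈ 400 + ((84 − 58) / 44) × 100 = 459.0909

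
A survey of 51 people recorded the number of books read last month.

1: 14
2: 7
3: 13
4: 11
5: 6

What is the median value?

3

Cumulative frequencies: 14, 21, 34, 45, 51
n = 51, so the median is the value in position (n+1)/2 = 26.
Position 26 falls at value 3.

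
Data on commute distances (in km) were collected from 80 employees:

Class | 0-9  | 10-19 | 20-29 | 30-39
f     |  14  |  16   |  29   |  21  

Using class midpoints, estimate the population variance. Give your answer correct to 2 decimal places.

107.98

Midpoints: 4.5, 14.5, 24.5, 34.5
n = 80, Σfm = 1730, mean = 21.6250
Σfm² = 46050
Σf(m − x̄)² = Σfm² − (Σfm)²/n = 46050 − 1730²/80 = 8638.7500
Population variance = 8638.7500 / 80 = 107.9844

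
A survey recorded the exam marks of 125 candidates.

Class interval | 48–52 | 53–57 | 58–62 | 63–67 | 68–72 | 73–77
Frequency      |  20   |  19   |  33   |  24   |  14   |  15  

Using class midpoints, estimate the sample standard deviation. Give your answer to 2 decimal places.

7.81

Midpoints: 50, 55, 60, 65, 70, 75
n = 125, Σfm = 7690, mean = 61.5200
Σfm² = 480650
Σf(m − x̄)² = Σfm² − (Σfm)²/n = 480650 − 7690²/125 = 7561.2000
Sample variance = 7561.2000 / 124 = 60.9774
Standard deviation = √60.9774 = 7.8088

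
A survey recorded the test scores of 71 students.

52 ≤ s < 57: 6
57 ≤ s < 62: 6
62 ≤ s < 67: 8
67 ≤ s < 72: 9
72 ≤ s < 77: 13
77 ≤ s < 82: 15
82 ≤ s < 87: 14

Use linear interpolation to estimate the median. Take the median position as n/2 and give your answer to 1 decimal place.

Cumulative frequencies: 6, 12, 20, 29, 42, 57, 71
n = 71; position = n/2 = 35.5.
This falls in the class 72 ≤ s < 77: L = 72, F = 29, f = 13, h = 5.
Median ≈ 72 + ((35.5 − 29) / 13) × 5 = 74.5000

74.5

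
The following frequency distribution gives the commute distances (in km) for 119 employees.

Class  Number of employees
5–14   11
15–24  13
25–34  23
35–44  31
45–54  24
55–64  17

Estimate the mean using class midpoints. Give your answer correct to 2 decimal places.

37.48

Midpoints: 9.5, 19.5, 29.5, 39.5, 49.5, 59.5
Σfm = 11×9.5 + 13×19.5 + 23×29.5 + 31×39.5 + 24×49.5 + 17×59.5 = 4460.5
n = Σf = 119
Mean = 4460.5 / 119 = 37.4832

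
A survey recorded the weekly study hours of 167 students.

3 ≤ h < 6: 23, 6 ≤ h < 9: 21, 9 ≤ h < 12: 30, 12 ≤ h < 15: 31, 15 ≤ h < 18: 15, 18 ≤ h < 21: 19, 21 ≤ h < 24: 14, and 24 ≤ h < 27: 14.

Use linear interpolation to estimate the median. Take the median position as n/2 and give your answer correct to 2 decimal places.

12.92

Cumulative frequencies: 23, 44, 74, 105, 120, 139, 153, 167
n = 167; position = n/2 = 83.5.
This falls in the class 12 ≤ h < 15: L = 12, F = 74, f = 31, h = 3.
Median ≈ 12 + ((83.5 − 74) / 31) × 3 = 12.9194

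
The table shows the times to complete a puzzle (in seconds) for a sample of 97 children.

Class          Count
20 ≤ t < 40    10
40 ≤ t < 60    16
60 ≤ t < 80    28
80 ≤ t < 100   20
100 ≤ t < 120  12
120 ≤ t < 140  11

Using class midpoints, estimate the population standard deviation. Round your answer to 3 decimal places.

Midpoints: 30, 50, 70, 90, 110, 130
n = 97, Σfm = 7610, mean = 78.4536
Σfm² = 679300
Σf(m − x̄)² = Σfm² − (Σfm)²/n = 679300 − 7610²/97 = 82268.0412
Population variance = 82268.0412 / 97 = 848.1241
Standard deviation = √848.1241 = 29.1226

29.123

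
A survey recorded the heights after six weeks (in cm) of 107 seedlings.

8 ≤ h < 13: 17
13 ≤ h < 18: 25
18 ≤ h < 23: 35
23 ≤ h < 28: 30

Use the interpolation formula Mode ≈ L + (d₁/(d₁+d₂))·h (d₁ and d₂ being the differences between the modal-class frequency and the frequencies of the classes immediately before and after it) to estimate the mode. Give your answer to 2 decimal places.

21.33

Modal class: 18 ≤ h < 23 (highest frequency 35).
d₁ = 35 − 25 = 10, d₂ = 35 − 30 = 5
Mode ≈ 18 + (10/(10+5)) × 5 = 18 + 3.3333 = 21.3333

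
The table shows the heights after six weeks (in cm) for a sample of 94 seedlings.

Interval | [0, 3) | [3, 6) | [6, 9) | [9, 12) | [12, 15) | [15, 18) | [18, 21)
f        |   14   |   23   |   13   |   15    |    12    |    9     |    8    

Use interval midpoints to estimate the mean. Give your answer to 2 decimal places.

Midpoints: 1.5, 4.5, 7.5, 10.5, 13.5, 16.5, 19.5
Σfm = 14×1.5 + 23×4.5 + 13×7.5 + 15×10.5 + 12×13.5 + 9×16.5 + 8×19.5 = 846
n = Σf = 94
Mean = 846 / 94 = 9.0000

9.00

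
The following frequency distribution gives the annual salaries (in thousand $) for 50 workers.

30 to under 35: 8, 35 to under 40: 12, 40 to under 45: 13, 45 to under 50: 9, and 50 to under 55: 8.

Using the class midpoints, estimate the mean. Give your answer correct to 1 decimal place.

Midpoints: 32.5, 37.5, 42.5, 47.5, 52.5
Σfm = 8×32.5 + 12×37.5 + 13×42.5 + 9×47.5 + 8×52.5 = 2110
n = Σf = 50
Mean = 2110 / 50 = 42.2000

42.2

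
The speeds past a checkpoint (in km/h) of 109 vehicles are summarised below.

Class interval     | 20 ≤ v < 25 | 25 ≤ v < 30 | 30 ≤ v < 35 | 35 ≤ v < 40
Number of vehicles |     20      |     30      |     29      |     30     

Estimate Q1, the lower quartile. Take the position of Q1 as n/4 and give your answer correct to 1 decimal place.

Cumulative frequencies: 20, 50, 79, 109
n = 109; position = n/4 = 27.25.
This falls in the class 25 ≤ v < 30: L = 25, F = 20, f = 30, h = 5.
Lower quartile ≈ 25 + ((27.25 − 20) / 30) × 5 = 26.2083

26.2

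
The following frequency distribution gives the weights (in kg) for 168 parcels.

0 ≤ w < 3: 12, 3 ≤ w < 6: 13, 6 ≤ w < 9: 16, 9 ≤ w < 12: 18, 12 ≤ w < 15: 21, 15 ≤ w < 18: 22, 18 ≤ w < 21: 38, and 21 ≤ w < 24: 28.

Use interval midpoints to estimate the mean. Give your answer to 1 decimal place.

Midpoints: 1.5, 4.5, 7.5, 10.5, 13.5, 16.5, 19.5, 22.5
Σfm = 12×1.5 + 13×4.5 + 16×7.5 + 18×10.5 + 21×13.5 + 22×16.5 + 38×19.5 + 28×22.5 = 2403
n = Σf = 168
Mean = 2403 / 168 = 14.3036

14.3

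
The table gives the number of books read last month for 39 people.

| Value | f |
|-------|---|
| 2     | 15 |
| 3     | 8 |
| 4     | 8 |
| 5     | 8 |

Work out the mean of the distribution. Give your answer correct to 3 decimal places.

Values: 2, 3, 4, 5
Σfx = 15×2 + 8×3 + 8×4 + 8×5 = 126
n = Σf = 39
Mean = 126 / 39 = 3.2308

3.231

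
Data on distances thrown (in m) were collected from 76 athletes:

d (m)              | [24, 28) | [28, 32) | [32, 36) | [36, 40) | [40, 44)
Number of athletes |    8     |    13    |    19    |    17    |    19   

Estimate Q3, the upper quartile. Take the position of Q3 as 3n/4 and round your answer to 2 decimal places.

Cumulative frequencies: 8, 21, 40, 57, 76
n = 76; position = 3n/4 = 57.
This falls in the class [36, 40): L = 36, F = 40, f = 17, h = 4.
Upper quartile ≈ 36 + ((57 − 40) / 17) × 4 = 40.0000

40.00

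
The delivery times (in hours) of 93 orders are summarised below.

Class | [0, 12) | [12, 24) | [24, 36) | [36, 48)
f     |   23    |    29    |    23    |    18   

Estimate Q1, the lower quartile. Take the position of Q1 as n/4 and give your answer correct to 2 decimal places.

Cumulative frequencies: 23, 52, 75, 93
n = 93; position = n/4 = 23.25.
This falls in the class [12, 24): L = 12, F = 23, f = 29, h = 12.
Lower quartile ≈ 12 + ((23.25 − 23) / 29) × 12 = 12.1034

12.10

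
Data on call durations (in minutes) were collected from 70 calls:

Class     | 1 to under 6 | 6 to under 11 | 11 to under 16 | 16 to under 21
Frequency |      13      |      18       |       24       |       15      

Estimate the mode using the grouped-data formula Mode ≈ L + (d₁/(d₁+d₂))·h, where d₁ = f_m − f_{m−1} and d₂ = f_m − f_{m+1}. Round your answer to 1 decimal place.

13.0

Modal class: 11 to under 16 (highest frequency 24).
d₁ = 24 − 18 = 6, d₂ = 24 − 15 = 9
Mode ≈ 11 + (6/(6+9)) × 5 = 11 + 2.0000 = 13.0000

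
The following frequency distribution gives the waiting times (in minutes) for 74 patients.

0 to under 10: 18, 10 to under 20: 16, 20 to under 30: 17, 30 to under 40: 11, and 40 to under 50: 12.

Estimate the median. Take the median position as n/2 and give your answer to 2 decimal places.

Cumulative frequencies: 18, 34, 51, 62, 74
n = 74; position = n/2 = 37.
This falls in the class 20 to under 30: L = 20, F = 34, f = 17, h = 10.
Median ≈ 20 + ((37 − 34) / 17) × 10 = 21.7647

21.76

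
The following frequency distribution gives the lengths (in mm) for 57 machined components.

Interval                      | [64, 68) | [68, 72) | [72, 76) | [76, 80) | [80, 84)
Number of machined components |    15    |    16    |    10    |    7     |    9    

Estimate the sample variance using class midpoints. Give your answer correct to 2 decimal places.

Midpoints: 66, 70, 74, 78, 82
n = 57, Σfm = 4134, mean = 72.5263
Σfm² = 301604
Σf(m − x̄)² = Σfm² − (Σfm)²/n = 301604 − 4134²/57 = 1780.2105
Sample variance = 1780.2105 / 56 = 31.7895

31.79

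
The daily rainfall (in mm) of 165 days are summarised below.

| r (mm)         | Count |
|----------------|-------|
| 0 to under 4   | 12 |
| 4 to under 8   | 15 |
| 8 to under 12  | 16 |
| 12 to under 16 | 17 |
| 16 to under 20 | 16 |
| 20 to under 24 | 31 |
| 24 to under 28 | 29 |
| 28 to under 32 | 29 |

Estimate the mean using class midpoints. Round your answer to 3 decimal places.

18.824

Midpoints: 2, 6, 10, 14, 18, 22, 26, 30
Σfm = 12×2 + 15×6 + 16×10 + 17×14 + 16×18 + 31×22 + 29×26 + 29×30 = 3106
n = Σf = 165
Mean = 3106 / 165 = 18.8242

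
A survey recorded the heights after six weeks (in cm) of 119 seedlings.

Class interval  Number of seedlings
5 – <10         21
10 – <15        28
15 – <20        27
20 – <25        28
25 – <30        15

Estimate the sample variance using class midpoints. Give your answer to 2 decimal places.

42.12

Midpoints: 7.5, 12.5, 17.5, 22.5, 27.5
n = 119, Σfm = 2022.5, mean = 16.9958
Σfm² = 39343.75
Σf(m − x̄)² = Σfm² − (Σfm)²/n = 39343.75 − 2022.5²/119 = 4969.7479
Sample variance = 4969.7479 / 118 = 42.1165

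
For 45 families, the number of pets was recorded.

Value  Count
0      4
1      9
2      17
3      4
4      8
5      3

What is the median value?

2

Cumulative frequencies: 4, 13, 30, 34, 42, 45
n = 45, so the median is the value in position (n+1)/2 = 23.
Position 23 falls at value 2.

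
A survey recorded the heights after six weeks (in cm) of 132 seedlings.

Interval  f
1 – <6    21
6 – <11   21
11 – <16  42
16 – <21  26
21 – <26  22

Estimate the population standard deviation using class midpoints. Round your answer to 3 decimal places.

6.435

Midpoints: 3.5, 8.5, 13.5, 18.5, 23.5
n = 132, Σfm = 1817, mean = 13.7652
Σfm² = 30477
Σf(m − x̄)² = Σfm² − (Σfm)²/n = 30477 − 1817²/132 = 5465.7197
Population variance = 5465.7197 / 132 = 41.4070
Standard deviation = √41.4070 = 6.4348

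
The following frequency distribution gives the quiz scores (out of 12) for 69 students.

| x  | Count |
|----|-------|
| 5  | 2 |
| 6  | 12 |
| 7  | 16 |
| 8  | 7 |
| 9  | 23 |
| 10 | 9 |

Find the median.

8

Cumulative frequencies: 2, 14, 30, 37, 60, 69
n = 69, so the median is the value in position (n+1)/2 = 35.
Position 35 falls at value 8.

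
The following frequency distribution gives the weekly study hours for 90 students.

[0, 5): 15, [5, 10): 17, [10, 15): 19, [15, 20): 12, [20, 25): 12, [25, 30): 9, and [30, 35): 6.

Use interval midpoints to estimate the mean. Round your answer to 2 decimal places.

14.72

Midpoints: 2.5, 7.5, 12.5, 17.5, 22.5, 27.5, 32.5
Σfm = 15×2.5 + 17×7.5 + 19×12.5 + 12×17.5 + 12×22.5 + 9×27.5 + 6×32.5 = 1325
n = Σf = 90
Mean = 1325 / 90 = 14.7222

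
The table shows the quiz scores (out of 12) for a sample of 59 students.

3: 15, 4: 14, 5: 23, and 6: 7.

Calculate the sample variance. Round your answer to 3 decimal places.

Values: 3, 4, 5, 6
n = 59, Σfx = 258, mean = 4.3729
Σfx² = 1186
Σf(x − x̄)² = Σfx² − (Σfx)²/n = 1186 − 258²/59 = 57.7966
Sample variance = 57.7966 / 58 = 0.9965

0.996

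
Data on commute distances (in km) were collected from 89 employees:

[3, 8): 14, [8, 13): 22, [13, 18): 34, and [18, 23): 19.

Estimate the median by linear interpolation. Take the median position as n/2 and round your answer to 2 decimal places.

Cumulative frequencies: 14, 36, 70, 89
n = 89; position = n/2 = 44.5.
This falls in the class [13, 18): L = 13, F = 36, f = 34, h = 5.
Median ≈ 13 + ((44.5 − 36) / 34) × 5 = 14.2500

14.25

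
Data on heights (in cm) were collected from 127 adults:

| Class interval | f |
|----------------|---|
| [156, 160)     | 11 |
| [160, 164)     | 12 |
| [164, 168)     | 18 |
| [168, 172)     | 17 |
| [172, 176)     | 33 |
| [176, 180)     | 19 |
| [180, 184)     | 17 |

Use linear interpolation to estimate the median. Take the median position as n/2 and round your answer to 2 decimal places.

Cumulative frequencies: 11, 23, 41, 58, 91, 110, 127
n = 127; position = n/2 = 63.5.
This falls in the class [172, 176): L = 172, F = 58, f = 33, h = 4.
Median ≈ 172 + ((63.5 − 58) / 33) × 4 = 172.6667

172.67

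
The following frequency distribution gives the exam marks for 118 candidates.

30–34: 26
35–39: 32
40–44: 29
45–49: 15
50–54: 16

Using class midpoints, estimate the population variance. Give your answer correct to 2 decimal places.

Midpoints: 32, 37, 42, 47, 52
n = 118, Σfm = 4771, mean = 40.4322
Σfm² = 197987
Σf(m − x̄)² = Σfm² − (Σfm)²/n = 197987 − 4771²/118 = 5084.9576
Population variance = 5084.9576 / 118 = 43.0929

43.09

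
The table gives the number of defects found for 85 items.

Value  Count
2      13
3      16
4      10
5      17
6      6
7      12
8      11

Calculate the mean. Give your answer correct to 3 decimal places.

Values: 2, 3, 4, 5, 6, 7, 8
Σfx = 13×2 + 16×3 + 10×4 + 17×5 + 6×6 + 12×7 + 11×8 = 407
n = Σf = 85
Mean = 407 / 85 = 4.7882

4.788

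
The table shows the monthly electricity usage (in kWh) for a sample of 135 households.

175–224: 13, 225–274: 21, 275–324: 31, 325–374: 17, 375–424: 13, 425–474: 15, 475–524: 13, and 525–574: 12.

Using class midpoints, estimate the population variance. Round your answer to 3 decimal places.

11325.926

Midpoints: 199.5, 249.5, 299.5, 349.5, 399.5, 449.5, 499.5, 549.5
n = 135, Σfm = 48082.5, mean = 356.1667
Σfm² = 18654383.75
Σf(m − x̄)² = Σfm² − (Σfm)²/n = 18654383.75 − 48082.5²/135 = 1529000.0000
Population variance = 1529000.0000 / 135 = 11325.9259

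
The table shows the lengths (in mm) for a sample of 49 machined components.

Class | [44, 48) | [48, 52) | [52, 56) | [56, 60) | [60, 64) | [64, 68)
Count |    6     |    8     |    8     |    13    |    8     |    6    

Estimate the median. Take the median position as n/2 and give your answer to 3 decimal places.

56.769

Cumulative frequencies: 6, 14, 22, 35, 43, 49
n = 49; position = n/2 = 24.5.
This falls in the class [56, 60): L = 56, F = 22, f = 13, h = 4.
Median ≈ 56 + ((24.5 − 22) / 13) × 4 = 56.7692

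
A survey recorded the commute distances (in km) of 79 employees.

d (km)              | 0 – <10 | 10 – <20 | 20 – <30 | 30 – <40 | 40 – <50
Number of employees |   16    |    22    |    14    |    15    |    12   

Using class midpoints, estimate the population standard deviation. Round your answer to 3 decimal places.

Midpoints: 5, 15, 25, 35, 45
n = 79, Σfm = 1825, mean = 23.1013
Σfm² = 56775
Σf(m − x̄)² = Σfm² − (Σfm)²/n = 56775 − 1825²/79 = 14615.1899
Population variance = 14615.1899 / 79 = 185.0024
Standard deviation = √185.0024 = 13.6016

13.602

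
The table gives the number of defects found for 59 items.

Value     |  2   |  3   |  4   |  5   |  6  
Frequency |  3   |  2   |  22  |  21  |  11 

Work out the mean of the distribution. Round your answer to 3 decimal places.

4.593

Values: 2, 3, 4, 5, 6
Σfx = 3×2 + 2×3 + 22×4 + 21×5 + 11×6 = 271
n = Σf = 59
Mean = 271 / 59 = 4.5932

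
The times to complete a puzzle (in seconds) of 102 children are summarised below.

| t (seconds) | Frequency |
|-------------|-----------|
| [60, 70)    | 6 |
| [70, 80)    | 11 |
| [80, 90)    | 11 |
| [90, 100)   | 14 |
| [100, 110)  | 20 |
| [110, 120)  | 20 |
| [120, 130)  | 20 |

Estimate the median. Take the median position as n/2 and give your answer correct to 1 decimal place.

104.5

Cumulative frequencies: 6, 17, 28, 42, 62, 82, 102
n = 102; position = n/2 = 51.
This falls in the class [100, 110): L = 100, F = 42, f = 20, h = 10.
Median ≈ 100 + ((51 − 42) / 20) × 10 = 104.5000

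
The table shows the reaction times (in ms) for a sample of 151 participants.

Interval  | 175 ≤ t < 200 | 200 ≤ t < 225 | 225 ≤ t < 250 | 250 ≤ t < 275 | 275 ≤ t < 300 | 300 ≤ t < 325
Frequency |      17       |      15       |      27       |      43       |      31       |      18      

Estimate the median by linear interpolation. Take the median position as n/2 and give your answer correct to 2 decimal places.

Cumulative frequencies: 17, 32, 59, 102, 133, 151
n = 151; position = n/2 = 75.5.
This falls in the class 250 ≤ t < 275: L = 250, F = 59, f = 43, h = 25.
Median ≈ 250 + ((75.5 − 59) / 43) × 25 = 259.5930

259.59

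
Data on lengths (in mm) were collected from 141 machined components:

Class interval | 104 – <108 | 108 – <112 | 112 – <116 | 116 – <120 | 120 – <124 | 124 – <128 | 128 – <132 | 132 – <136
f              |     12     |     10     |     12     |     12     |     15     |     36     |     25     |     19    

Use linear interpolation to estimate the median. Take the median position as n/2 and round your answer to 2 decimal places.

Cumulative frequencies: 12, 22, 34, 46, 61, 97, 122, 141
n = 141; position = n/2 = 70.5.
This falls in the class 124 – <128: L = 124, F = 61, f = 36, h = 4.
Median ≈ 124 + ((70.5 − 61) / 36) × 4 = 125.0556

125.06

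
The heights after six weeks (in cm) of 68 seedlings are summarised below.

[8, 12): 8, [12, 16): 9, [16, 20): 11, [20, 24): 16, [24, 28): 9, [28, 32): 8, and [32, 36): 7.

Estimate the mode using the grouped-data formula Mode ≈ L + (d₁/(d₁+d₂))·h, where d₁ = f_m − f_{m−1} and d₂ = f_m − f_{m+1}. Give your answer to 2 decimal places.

Modal class: [20, 24) (highest frequency 16).
d₁ = 16 − 11 = 5, d₂ = 16 − 9 = 7
Mode ≈ 20 + (5/(5+7)) × 4 = 20 + 1.6667 = 21.6667

21.67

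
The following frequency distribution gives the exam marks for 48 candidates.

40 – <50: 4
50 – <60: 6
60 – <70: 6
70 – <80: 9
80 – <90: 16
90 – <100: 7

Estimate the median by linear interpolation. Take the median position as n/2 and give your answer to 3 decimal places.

Cumulative frequencies: 4, 10, 16, 25, 41, 48
n = 48; position = n/2 = 24.
This falls in the class 70 – <80: L = 70, F = 16, f = 9, h = 10.
Median ≈ 70 + ((24 − 16) / 9) × 10 = 78.8889

78.889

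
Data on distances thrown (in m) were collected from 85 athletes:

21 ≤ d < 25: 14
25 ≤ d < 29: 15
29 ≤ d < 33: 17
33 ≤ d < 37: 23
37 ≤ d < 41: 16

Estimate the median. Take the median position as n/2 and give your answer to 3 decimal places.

Cumulative frequencies: 14, 29, 46, 69, 85
n = 85; position = n/2 = 42.5.
This falls in the class 29 ≤ d < 33: L = 29, F = 29, f = 17, h = 4.
Median ≈ 29 + ((42.5 − 29) / 17) × 4 = 32.1765

32.176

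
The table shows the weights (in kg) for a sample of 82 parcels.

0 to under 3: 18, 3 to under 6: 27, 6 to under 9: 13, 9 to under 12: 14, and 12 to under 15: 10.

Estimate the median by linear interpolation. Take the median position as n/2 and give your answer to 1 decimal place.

Cumulative frequencies: 18, 45, 58, 72, 82
n = 82; position = n/2 = 41.
This falls in the class 3 to under 6: L = 3, F = 18, f = 27, h = 3.
Median ≈ 3 + ((41 − 18) / 27) × 3 = 5.5556

5.6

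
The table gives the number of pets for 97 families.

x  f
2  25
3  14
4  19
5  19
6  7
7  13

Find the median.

4

Cumulative frequencies: 25, 39, 58, 77, 84, 97
n = 97, so the median is the value in position (n+1)/2 = 49.
Position 49 falls at value 4.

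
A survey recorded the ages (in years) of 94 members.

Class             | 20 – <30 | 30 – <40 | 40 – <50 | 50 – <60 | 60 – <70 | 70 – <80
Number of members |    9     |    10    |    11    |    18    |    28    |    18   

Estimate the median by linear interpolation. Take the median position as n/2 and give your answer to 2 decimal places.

Cumulative frequencies: 9, 19, 30, 48, 76, 94
n = 94; position = n/2 = 47.
This falls in the class 50 – <60: L = 50, F = 30, f = 18, h = 10.
Median ≈ 50 + ((47 − 30) / 18) × 10 = 59.4444

59.44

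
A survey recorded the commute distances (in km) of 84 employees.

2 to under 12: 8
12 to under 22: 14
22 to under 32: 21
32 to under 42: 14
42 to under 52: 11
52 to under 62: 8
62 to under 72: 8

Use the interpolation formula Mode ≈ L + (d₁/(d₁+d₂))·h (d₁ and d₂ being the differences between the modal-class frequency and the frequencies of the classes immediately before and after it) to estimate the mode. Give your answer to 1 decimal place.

27.0

Modal class: 22 to under 32 (highest frequency 21).
d₁ = 21 − 14 = 7, d₂ = 21 − 14 = 7
Mode ≈ 22 + (7/(7+7)) × 10 = 22 + 5.0000 = 27.0000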